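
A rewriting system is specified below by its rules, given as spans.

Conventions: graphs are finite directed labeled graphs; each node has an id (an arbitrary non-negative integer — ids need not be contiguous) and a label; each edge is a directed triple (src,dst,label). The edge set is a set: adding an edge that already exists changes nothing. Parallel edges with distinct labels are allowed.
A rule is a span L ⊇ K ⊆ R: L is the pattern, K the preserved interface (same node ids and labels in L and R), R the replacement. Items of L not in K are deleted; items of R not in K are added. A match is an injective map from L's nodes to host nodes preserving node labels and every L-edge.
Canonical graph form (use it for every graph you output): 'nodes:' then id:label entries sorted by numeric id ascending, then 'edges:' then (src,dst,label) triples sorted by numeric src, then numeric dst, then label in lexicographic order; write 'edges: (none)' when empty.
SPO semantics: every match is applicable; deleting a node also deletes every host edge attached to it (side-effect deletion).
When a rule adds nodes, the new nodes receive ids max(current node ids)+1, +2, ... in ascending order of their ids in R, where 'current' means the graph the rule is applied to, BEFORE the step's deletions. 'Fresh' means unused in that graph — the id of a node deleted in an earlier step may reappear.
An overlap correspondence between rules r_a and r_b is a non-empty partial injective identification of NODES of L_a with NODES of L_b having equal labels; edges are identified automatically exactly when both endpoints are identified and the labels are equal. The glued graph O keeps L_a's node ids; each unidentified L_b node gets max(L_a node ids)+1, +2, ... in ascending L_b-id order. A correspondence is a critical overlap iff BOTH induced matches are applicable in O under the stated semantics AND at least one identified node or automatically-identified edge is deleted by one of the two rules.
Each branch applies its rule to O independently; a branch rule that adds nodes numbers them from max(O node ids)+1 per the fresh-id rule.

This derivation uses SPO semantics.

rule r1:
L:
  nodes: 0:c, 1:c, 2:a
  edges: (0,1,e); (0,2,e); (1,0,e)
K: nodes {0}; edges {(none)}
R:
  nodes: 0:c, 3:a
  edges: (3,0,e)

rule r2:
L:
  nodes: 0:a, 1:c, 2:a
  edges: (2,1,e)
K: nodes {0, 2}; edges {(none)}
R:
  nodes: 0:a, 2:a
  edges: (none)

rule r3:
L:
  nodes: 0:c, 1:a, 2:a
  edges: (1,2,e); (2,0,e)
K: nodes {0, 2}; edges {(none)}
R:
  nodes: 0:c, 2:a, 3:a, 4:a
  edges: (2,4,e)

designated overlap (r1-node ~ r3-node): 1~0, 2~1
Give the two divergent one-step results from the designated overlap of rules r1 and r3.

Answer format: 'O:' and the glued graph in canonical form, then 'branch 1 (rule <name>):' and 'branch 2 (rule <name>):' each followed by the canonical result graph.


O:
nodes: 0:c, 1:c, 2:a, 3:a
edges: (0,1,e); (0,2,e); (1,0,e); (2,3,e); (3,1,e)
branch 1 (rule r1):
nodes: 0:c, 3:a, 4:a
edges: (4,0,e)
branch 2 (rule r3):
nodes: 0:c, 1:c, 3:a, 4:a, 5:a
edges: (0,1,e); (1,0,e); (3,5,e)


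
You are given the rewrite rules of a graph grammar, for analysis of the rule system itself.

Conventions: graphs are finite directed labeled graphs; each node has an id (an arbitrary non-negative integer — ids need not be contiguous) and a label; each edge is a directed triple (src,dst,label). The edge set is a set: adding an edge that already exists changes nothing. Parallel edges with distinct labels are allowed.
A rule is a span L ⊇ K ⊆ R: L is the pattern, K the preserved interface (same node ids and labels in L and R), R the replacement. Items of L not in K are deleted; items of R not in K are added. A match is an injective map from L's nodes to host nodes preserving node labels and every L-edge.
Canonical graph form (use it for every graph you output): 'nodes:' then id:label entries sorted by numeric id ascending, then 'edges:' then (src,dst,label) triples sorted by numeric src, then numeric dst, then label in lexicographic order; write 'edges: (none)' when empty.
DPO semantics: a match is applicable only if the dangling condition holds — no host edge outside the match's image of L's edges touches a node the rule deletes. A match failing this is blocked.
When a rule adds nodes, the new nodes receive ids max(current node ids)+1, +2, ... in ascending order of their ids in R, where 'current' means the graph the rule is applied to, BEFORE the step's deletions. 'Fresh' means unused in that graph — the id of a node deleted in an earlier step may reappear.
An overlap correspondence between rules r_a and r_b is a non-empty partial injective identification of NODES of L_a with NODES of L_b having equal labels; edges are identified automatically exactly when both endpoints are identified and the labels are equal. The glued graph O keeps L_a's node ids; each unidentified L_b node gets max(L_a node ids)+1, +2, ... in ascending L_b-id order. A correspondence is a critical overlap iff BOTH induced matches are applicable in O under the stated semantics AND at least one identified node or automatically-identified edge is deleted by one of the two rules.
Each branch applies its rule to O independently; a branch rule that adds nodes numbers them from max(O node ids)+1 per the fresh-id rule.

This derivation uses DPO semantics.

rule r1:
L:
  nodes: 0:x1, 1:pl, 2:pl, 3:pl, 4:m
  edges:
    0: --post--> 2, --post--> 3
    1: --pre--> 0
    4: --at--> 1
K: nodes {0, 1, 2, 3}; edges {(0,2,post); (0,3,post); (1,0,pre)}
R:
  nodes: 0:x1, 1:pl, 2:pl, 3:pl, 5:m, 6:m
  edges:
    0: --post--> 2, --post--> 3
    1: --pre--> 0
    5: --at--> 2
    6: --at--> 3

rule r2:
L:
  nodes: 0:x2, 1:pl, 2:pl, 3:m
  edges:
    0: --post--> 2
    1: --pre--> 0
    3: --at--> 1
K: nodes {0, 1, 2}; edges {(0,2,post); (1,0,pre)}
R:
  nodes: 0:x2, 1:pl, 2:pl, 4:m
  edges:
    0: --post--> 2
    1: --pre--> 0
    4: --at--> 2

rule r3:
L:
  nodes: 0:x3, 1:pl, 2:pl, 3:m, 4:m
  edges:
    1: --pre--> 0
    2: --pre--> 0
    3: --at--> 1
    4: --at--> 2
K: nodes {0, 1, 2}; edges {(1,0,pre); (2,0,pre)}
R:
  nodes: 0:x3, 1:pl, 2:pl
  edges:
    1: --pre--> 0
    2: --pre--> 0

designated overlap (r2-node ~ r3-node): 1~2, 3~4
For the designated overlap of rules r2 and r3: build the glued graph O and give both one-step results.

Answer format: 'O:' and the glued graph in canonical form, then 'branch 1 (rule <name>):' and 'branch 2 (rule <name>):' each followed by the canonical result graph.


O:
nodes: 0:x2, 1:pl, 2:pl, 3:m, 4:x3, 5:pl, 6:m
edges: (0,2,post); (1,0,pre); (1,4,pre); (3,1,at); (5,4,pre); (6,5,at)
branch 1 (rule r2):
nodes: 0:x2, 1:pl, 2:pl, 4:x3, 5:pl, 6:m, 7:m
edges: (0,2,post); (1,0,pre); (1,4,pre); (5,4,pre); (6,5,at); (7,2,at)
branch 2 (rule r3):
nodes: 0:x2, 1:pl, 2:pl, 4:x3, 5:pl
edges: (0,2,post); (1,0,pre); (1,4,pre); (5,4,pre)


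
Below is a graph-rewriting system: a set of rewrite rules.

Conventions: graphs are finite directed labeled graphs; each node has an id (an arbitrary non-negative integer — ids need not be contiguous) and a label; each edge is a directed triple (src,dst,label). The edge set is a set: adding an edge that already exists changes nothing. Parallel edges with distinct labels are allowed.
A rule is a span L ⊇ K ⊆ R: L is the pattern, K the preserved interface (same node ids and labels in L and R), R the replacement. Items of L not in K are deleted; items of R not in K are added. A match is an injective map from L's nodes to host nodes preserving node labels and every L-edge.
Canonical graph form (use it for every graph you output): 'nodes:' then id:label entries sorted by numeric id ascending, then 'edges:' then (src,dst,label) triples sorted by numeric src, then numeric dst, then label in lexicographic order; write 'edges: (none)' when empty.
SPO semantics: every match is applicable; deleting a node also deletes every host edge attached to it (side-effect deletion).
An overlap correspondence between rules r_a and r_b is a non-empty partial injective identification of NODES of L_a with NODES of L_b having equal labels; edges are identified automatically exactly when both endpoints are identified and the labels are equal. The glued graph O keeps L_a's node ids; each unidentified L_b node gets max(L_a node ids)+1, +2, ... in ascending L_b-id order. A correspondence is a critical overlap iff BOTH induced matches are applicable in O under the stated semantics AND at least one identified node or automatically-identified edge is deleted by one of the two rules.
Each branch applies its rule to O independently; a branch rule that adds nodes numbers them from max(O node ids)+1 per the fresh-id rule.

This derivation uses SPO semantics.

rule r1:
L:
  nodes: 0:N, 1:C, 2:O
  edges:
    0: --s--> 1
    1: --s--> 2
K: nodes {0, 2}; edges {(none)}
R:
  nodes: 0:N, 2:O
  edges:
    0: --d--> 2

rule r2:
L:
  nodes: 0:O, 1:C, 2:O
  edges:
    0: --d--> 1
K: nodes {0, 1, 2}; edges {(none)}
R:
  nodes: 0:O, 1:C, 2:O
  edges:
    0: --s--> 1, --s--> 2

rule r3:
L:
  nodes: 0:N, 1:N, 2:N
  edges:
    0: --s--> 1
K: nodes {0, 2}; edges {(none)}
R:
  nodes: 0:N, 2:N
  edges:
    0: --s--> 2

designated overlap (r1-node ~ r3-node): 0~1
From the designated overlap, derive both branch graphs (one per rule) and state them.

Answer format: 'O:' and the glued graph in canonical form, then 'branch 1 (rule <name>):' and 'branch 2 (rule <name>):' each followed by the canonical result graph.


O:
nodes: 0:N, 1:C, 2:O, 3:N, 4:N
edges: (0,1,s); (1,2,s); (3,0,s)
branch 1 (rule r1):
nodes: 0:N, 2:O, 3:N, 4:N
edges: (0,2,d); (3,0,s)
branch 2 (rule r3):
nodes: 1:C, 2:O, 3:N, 4:N
edges: (1,2,s); (3,4,s)


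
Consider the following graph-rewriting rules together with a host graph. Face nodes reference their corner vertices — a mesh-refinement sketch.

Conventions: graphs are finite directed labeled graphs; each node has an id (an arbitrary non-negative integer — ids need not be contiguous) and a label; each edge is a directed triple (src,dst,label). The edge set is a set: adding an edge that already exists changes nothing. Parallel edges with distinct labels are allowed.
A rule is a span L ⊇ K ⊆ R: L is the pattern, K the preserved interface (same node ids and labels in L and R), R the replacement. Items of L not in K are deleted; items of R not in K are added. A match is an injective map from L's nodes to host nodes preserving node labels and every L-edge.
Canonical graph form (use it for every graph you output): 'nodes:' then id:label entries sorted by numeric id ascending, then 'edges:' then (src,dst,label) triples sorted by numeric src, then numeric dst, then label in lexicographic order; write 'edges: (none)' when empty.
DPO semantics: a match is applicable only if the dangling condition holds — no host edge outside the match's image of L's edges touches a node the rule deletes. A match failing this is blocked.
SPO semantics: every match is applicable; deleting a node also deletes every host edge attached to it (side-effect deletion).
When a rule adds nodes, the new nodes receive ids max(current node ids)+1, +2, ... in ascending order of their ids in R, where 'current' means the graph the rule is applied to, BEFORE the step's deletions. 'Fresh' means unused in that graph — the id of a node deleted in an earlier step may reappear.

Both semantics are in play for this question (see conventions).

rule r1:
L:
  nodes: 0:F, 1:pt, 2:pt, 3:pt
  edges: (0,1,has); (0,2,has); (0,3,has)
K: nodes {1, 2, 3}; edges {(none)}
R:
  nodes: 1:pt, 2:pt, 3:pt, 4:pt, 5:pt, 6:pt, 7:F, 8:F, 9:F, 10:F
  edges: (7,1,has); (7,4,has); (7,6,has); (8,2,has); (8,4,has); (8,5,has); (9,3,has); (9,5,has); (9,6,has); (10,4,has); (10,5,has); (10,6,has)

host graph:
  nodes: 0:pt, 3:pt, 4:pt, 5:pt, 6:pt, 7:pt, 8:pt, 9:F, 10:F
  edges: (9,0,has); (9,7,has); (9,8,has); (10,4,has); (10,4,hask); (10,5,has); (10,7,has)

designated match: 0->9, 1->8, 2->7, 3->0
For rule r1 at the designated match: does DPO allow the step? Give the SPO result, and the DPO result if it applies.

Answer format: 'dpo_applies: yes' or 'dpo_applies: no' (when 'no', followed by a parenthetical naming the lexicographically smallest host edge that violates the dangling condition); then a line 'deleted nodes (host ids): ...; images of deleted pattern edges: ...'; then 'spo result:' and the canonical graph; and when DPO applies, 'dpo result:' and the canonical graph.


dpo_applies: yes
deleted nodes (host ids): 9; images of deleted pattern edges: (9,0,has); (9,7,has); (9,8,has)
spo result:
nodes: 0:pt, 3:pt, 4:pt, 5:pt, 6:pt, 7:pt, 8:pt, 10:F, 11:pt, 12:pt, 13:pt, 14:F, 15:F, 16:F, 17:F
edges: (10,4,has); (10,4,hask); (10,5,has); (10,7,has); (14,8,has); (14,11,has); (14,13,has); (15,7,has); (15,11,has); (15,12,has); (16,0,has); (16,12,has); (16,13,has); (17,11,has); (17,12,has); (17,13,has)
dpo result:
nodes: 0:pt, 3:pt, 4:pt, 5:pt, 6:pt, 7:pt, 8:pt, 10:F, 11:pt, 12:pt, 13:pt, 14:F, 15:F, 16:F, 17:F
edges: (10,4,has); (10,4,hask); (10,5,has); (10,7,has); (14,8,has); (14,11,has); (14,13,has); (15,7,has); (15,11,has); (15,12,has); (16,0,has); (16,12,has); (16,13,has); (17,11,has); (17,12,has); (17,13,has)


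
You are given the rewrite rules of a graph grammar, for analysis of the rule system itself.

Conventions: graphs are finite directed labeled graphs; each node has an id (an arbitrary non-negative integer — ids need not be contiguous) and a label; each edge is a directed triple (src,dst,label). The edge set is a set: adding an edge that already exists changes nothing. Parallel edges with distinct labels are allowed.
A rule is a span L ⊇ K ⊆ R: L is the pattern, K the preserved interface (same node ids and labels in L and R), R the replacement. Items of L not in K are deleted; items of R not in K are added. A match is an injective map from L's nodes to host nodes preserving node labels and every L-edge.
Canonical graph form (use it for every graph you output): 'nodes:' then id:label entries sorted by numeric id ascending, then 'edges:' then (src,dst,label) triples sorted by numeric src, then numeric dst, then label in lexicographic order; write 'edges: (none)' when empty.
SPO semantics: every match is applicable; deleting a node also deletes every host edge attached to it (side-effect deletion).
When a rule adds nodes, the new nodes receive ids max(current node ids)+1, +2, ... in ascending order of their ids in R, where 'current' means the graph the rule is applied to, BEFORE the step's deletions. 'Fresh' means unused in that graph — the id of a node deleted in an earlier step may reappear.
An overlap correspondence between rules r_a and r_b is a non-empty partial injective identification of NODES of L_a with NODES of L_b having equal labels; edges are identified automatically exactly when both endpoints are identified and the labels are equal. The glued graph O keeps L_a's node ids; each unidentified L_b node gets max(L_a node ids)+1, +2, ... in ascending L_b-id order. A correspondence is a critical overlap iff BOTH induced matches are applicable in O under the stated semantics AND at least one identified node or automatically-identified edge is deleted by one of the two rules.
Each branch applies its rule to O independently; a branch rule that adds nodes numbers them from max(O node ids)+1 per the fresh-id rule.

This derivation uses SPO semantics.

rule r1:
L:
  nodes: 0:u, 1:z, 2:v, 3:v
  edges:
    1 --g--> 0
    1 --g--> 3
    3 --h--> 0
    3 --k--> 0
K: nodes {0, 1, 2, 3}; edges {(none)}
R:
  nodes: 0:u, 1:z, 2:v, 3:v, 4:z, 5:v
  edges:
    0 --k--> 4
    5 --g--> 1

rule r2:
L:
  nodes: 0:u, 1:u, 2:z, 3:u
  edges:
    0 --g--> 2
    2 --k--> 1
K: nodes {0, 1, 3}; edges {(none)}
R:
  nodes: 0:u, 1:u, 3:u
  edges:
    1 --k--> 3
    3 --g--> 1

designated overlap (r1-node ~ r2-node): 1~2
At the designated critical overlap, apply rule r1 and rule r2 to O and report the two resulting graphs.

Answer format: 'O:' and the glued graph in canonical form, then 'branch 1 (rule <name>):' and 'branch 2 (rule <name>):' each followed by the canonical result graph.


O:
nodes: 0:u, 1:z, 2:v, 3:v, 4:u, 5:u, 6:u
edges: (1,0,g); (1,3,g); (1,5,k); (3,0,h); (3,0,k); (4,1,g)
branch 1 (rule r1):
nodes: 0:u, 1:z, 2:v, 3:v, 4:u, 5:u, 6:u, 7:z, 8:v
edges: (0,7,k); (1,5,k); (4,1,g); (8,1,g)
branch 2 (rule r2):
nodes: 0:u, 2:v, 3:v, 4:u, 5:u, 6:u
edges: (3,0,h); (3,0,k); (5,6,k); (6,5,g)


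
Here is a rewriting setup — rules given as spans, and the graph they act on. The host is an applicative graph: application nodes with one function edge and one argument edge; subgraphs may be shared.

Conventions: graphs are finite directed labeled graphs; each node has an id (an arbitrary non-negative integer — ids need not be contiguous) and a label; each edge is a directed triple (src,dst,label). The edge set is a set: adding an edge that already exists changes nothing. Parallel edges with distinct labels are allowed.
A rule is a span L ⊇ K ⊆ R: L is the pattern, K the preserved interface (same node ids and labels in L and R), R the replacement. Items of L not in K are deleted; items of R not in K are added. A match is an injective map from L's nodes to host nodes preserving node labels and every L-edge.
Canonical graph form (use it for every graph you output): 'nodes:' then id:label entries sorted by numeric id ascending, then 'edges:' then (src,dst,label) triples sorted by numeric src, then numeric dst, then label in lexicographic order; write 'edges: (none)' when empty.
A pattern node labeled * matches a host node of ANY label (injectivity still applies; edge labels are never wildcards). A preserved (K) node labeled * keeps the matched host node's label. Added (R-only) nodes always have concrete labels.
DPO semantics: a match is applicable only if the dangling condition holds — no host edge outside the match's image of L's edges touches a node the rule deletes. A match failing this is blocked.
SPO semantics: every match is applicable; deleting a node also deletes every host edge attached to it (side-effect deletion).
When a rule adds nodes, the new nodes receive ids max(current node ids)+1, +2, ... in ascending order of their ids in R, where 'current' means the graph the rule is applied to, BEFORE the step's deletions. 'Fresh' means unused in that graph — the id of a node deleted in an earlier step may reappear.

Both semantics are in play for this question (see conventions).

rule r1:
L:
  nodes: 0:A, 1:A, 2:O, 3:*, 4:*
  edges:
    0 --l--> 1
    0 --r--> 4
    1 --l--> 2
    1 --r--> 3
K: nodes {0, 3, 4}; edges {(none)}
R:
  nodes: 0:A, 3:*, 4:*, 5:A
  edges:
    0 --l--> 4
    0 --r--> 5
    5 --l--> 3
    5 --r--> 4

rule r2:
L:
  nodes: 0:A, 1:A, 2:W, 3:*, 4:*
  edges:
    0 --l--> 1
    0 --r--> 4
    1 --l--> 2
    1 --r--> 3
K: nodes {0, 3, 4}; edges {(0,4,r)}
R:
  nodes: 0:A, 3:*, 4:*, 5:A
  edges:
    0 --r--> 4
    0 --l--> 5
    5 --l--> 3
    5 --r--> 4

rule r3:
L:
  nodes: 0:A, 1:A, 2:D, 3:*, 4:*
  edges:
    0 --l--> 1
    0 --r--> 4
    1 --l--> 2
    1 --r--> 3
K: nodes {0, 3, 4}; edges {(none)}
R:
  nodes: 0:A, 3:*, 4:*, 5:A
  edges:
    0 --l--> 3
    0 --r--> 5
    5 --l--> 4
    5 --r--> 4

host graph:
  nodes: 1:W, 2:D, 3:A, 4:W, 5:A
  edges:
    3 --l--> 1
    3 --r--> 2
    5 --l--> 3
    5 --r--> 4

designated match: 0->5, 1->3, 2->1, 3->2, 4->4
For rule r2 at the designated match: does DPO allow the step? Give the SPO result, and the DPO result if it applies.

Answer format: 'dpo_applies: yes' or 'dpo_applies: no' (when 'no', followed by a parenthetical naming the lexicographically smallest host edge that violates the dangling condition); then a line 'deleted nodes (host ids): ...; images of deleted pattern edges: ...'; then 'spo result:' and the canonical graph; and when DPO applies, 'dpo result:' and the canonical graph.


dpo_applies: yes
deleted nodes (host ids): 1, 3; images of deleted pattern edges: (3,1,l); (3,2,r); (5,3,l)
spo result:
nodes: 2:D, 4:W, 5:A, 6:A
edges: (5,4,r); (5,6,l); (6,2,l); (6,4,r)
dpo result:
nodes: 2:D, 4:W, 5:A, 6:A
edges: (5,4,r); (5,6,l); (6,2,l); (6,4,r)


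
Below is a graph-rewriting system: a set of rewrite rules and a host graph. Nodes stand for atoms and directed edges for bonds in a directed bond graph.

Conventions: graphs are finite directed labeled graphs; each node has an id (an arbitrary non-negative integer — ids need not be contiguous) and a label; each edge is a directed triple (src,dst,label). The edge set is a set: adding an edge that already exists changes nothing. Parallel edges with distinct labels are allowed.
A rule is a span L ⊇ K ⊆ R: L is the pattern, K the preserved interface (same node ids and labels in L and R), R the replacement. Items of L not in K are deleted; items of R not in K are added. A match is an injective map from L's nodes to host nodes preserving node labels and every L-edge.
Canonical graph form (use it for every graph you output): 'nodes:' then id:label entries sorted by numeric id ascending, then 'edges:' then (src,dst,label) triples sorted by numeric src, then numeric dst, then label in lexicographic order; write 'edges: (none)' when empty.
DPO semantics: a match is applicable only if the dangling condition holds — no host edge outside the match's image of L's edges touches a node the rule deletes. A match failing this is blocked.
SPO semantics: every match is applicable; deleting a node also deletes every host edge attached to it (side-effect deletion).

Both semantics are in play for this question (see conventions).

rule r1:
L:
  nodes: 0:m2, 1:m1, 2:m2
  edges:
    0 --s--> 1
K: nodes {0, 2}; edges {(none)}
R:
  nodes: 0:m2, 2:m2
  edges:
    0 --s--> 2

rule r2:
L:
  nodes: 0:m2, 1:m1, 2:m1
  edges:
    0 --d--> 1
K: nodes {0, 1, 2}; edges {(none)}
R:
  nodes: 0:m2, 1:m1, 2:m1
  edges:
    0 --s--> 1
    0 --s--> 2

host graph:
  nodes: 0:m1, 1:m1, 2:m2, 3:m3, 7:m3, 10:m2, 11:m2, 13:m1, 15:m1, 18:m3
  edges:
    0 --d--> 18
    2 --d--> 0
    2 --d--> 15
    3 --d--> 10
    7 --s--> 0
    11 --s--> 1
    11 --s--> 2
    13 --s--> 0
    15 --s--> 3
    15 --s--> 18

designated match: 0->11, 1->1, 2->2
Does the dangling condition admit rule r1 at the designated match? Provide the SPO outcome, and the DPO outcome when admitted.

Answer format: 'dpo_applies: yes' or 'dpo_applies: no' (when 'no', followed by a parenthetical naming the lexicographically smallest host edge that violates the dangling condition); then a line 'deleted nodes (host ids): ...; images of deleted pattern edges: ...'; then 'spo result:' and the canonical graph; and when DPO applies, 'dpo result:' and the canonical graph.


dpo_applies: yes
deleted nodes (host ids): 1; images of deleted pattern edges: (11,1,s)
spo result:
nodes: 0:m1, 2:m2, 3:m3, 7:m3, 10:m2, 11:m2, 13:m1, 15:m1, 18:m3
edges: (0,18,d); (2,0,d); (2,15,d); (3,10,d); (7,0,s); (11,2,s); (13,0,s); (15,3,s); (15,18,s)
dpo result:
nodes: 0:m1, 2:m2, 3:m3, 7:m3, 10:m2, 11:m2, 13:m1, 15:m1, 18:m3
edges: (0,18,d); (2,0,d); (2,15,d); (3,10,d); (7,0,s); (11,2,s); (13,0,s); (15,3,s); (15,18,s)


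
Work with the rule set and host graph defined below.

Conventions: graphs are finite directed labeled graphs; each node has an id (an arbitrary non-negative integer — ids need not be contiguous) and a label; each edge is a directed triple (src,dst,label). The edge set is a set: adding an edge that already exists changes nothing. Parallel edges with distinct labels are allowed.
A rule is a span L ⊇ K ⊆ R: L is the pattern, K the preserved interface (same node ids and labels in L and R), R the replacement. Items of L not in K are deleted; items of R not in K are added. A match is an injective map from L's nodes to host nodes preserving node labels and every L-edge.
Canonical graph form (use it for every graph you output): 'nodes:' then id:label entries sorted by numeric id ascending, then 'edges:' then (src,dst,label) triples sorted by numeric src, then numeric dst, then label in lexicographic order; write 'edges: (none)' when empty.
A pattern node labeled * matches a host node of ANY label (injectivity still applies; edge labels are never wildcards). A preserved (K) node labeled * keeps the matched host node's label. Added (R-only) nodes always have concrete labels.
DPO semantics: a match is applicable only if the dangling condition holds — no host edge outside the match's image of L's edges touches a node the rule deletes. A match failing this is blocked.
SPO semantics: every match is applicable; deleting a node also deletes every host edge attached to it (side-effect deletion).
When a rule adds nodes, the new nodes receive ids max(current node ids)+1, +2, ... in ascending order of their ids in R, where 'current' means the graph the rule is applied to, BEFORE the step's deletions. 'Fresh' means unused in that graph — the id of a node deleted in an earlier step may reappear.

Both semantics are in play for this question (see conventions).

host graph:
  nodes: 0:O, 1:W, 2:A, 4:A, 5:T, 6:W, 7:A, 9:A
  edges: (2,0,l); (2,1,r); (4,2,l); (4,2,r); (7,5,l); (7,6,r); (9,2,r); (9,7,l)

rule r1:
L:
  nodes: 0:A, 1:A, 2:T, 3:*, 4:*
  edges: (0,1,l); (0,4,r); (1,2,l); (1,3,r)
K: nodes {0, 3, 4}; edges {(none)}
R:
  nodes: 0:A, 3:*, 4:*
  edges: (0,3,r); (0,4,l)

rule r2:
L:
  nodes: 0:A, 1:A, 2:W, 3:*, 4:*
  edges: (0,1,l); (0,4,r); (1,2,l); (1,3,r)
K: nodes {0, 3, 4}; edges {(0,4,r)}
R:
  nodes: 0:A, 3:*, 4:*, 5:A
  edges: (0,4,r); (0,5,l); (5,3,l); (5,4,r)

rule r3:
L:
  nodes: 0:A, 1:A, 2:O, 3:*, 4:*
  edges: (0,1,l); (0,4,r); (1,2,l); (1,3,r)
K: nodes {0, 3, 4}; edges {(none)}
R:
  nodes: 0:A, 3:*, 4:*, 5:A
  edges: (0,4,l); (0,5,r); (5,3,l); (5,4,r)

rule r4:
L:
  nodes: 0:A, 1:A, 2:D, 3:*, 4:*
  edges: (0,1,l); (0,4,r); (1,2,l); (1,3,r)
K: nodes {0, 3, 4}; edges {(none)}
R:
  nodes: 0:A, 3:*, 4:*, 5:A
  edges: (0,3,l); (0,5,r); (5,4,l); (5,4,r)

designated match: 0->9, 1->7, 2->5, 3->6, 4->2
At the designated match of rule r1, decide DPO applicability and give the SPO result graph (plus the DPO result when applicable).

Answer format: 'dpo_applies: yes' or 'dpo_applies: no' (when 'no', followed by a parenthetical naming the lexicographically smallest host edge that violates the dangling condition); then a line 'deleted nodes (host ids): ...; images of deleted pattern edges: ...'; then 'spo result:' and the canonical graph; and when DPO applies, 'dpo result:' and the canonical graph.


dpo_applies: yes
deleted nodes (host ids): 5, 7; images of deleted pattern edges: (7,5,l); (7,6,r); (9,2,r); (9,7,l)
spo result:
nodes: 0:O, 1:W, 2:A, 4:A, 6:W, 9:A
edges: (2,0,l); (2,1,r); (4,2,l); (4,2,r); (9,2,l); (9,6,r)
dpo result:
nodes: 0:O, 1:W, 2:A, 4:A, 6:W, 9:A
edges: (2,0,l); (2,1,r); (4,2,l); (4,2,r); (9,2,l); (9,6,r)


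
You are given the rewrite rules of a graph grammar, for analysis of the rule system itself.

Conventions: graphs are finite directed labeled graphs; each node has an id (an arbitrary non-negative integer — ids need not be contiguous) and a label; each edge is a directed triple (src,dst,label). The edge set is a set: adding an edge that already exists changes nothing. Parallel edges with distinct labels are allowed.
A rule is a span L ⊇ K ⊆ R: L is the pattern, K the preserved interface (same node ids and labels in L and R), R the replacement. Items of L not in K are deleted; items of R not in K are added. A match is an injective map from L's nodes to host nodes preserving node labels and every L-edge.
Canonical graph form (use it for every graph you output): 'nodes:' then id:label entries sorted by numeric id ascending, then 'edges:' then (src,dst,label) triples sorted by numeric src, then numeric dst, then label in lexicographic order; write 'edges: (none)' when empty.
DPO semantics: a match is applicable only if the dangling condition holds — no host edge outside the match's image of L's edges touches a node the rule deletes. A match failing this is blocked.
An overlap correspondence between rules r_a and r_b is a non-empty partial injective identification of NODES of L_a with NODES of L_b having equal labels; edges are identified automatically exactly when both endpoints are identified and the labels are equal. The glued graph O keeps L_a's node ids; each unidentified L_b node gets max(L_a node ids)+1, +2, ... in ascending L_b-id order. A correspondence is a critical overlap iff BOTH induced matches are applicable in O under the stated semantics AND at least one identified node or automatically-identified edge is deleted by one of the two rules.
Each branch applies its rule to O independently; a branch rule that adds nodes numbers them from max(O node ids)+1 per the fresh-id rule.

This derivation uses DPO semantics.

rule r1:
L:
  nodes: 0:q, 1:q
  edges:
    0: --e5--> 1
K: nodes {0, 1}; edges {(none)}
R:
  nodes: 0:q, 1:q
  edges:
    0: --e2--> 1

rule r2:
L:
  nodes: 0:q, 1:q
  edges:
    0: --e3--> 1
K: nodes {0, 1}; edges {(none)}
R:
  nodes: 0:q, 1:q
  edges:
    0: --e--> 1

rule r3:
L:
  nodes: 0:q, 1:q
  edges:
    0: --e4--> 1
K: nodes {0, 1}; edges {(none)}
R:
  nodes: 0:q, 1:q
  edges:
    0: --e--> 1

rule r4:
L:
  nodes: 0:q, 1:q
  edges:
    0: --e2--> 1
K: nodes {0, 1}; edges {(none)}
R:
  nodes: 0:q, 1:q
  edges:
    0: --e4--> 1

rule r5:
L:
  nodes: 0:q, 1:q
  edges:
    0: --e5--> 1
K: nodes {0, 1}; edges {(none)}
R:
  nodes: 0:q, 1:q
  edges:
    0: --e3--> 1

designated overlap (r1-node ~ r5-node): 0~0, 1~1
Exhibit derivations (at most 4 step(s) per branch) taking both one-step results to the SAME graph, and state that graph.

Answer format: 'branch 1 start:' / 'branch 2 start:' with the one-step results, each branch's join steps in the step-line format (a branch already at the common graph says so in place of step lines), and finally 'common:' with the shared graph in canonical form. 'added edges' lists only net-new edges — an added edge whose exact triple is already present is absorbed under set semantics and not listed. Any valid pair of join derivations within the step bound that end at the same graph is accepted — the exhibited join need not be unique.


branch 1 start:
nodes: 0:q, 1:q
edges: (0,1,e2)
branch 2 start:
nodes: 0:q, 1:q
edges: (0,1,e3)
branch 1 step 1: rule r4; match: 0->0, 1->1; deleted nodes (none); deleted edges (0,1,e2); added nodes (none); added edges (0,1,e4); result: nodes: 0:q, 1:q edges: (0,1,e4)
branch 1 step 2: rule r3; match: 0->0, 1->1; deleted nodes (none); deleted edges (0,1,e4); added nodes (none); added edges (0,1,e); result: nodes: 0:q, 1:q edges: (0,1,e)
branch 2 step 1: rule r2; match: 0->0, 1->1; deleted nodes (none); deleted edges (0,1,e3); added nodes (none); added edges (0,1,e); result: nodes: 0:q, 1:q edges: (0,1,e)
common:
nodes: 0:q, 1:q
edges: (0,1,e)


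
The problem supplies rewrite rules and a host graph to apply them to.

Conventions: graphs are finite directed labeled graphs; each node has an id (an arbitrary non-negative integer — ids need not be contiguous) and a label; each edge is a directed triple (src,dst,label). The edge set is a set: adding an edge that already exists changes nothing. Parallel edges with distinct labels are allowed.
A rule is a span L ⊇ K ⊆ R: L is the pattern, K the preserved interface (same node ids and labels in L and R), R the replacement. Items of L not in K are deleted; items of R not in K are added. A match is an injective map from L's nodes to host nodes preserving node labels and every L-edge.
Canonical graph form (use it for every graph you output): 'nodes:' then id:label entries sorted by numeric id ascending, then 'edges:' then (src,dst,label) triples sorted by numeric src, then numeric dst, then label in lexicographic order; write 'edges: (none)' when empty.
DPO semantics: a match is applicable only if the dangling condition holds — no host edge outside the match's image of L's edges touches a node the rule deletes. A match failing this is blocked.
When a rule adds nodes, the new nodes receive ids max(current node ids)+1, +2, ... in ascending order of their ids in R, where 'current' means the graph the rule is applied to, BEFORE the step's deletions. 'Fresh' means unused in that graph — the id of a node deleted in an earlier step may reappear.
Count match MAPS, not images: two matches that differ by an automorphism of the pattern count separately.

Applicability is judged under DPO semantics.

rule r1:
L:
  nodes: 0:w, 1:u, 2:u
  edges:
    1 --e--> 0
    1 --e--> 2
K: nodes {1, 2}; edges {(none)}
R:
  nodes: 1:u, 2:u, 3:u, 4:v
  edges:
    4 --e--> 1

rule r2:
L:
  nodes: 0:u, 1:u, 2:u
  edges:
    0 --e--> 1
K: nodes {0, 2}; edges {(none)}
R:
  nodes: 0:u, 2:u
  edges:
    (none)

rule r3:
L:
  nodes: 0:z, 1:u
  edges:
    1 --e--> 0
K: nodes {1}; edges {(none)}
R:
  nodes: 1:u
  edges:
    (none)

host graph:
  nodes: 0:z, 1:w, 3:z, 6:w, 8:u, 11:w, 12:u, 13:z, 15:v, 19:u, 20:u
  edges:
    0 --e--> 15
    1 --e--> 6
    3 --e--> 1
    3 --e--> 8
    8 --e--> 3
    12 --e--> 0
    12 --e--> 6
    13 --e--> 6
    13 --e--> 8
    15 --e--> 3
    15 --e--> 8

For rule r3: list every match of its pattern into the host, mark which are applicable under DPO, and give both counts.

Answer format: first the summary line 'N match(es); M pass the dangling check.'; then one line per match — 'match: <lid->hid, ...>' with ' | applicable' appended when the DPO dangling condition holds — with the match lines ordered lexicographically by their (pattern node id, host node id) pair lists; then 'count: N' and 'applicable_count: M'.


2 match(es); 0 pass the dangling check.
match: 0->0, 1->12
match: 0->3, 1->8
count: 2
applicable_count: 0


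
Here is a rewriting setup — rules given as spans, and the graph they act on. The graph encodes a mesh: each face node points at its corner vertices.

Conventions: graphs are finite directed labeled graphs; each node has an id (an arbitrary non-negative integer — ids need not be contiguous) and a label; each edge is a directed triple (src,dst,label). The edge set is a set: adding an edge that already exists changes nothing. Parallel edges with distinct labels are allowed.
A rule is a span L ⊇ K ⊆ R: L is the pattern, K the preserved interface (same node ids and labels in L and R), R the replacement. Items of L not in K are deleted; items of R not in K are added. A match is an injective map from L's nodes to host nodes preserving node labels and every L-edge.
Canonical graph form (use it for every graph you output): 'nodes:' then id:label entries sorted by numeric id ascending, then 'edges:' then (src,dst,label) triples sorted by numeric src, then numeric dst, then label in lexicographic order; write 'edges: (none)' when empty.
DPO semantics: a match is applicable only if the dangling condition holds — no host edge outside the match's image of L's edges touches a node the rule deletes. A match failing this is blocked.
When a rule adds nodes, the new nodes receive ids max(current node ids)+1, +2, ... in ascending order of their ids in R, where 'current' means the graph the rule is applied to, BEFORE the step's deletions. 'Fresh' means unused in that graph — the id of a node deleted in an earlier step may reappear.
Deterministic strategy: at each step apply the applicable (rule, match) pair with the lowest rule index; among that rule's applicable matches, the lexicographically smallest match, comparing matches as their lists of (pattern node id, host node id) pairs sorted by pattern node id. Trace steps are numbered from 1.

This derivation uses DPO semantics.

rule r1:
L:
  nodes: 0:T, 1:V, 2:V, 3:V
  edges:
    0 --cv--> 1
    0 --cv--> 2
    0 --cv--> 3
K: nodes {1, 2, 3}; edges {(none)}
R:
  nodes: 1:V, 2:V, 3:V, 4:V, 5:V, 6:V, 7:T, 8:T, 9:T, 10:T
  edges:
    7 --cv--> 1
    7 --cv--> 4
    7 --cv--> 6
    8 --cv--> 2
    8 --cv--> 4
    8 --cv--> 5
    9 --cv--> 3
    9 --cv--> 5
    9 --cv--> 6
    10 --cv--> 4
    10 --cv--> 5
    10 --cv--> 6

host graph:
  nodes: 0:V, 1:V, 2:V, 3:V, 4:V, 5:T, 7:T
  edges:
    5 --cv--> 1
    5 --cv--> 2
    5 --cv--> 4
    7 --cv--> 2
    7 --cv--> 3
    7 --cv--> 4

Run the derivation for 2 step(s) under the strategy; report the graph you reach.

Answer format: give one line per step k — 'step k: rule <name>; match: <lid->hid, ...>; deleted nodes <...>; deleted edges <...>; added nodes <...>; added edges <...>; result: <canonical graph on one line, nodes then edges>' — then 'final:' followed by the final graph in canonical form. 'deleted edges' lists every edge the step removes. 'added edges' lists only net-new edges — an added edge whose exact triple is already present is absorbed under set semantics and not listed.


step 1: rule r1; match: 0->5, 1->1, 2->2, 3->4; deleted nodes 5; deleted edges (5,1,cv); (5,2,cv); (5,4,cv); added nodes 8, 9, 10, 11, 12, 13, 14; added edges (11,1,cv); (11,8,cv); (11,10,cv); (12,2,cv); (12,8,cv); (12,9,cv); (13,4,cv); (13,9,cv); (13,10,cv); (14,8,cv); (14,9,cv); (14,10,cv); result: nodes: 0:V, 1:V, 2:V, 3:V, 4:V, 7:T, 8:V, 9:V, 10:V, 11:T, 12:T, 13:T, 14:T edges: (7,2,cv); (7,3,cv); (7,4,cv); (11,1,cv); (11,8,cv); (11,10,cv); (12,2,cv); (12,8,cv); (12,9,cv); (13,4,cv); (13,9,cv); (13,10,cv); (14,8,cv); (14,9,cv); (14,10,cv)
step 2: rule r1; match: 0->7, 1->2, 2->3, 3->4; deleted nodes 7; deleted edges (7,2,cv); (7,3,cv); (7,4,cv); added nodes 15, 16, 17, 18, 19, 20, 21; added edges (18,2,cv); (18,15,cv); (18,17,cv); (19,3,cv); (19,15,cv); (19,16,cv); (20,4,cv); (20,16,cv); (20,17,cv); (21,15,cv); (21,16,cv); (21,17,cv); result: nodes: 0:V, 1:V, 2:V, 3:V, 4:V, 8:V, 9:V, 10:V, 11:T, 12:T, 13:T, 14:T, 15:V, 16:V, 17:V, 18:T, 19:T, 20:T, 21:T edges: (11,1,cv); (11,8,cv); (11,10,cv); (12,2,cv); (12,8,cv); (12,9,cv); (13,4,cv); (13,9,cv); (13,10,cv); (14,8,cv); (14,9,cv); (14,10,cv); (18,2,cv); (18,15,cv); (18,17,cv); (19,3,cv); (19,15,cv); (19,16,cv); (20,4,cv); (20,16,cv); (20,17,cv); (21,15,cv); (21,16,cv); (21,17,cv)
final:
nodes: 0:V, 1:V, 2:V, 3:V, 4:V, 8:V, 9:V, 10:V, 11:T, 12:T, 13:T, 14:T, 15:V, 16:V, 17:V, 18:T, 19:T, 20:T, 21:T
edges: (11,1,cv); (11,8,cv); (11,10,cv); (12,2,cv); (12,8,cv); (12,9,cv); (13,4,cv); (13,9,cv); (13,10,cv); (14,8,cv); (14,9,cv); (14,10,cv); (18,2,cv); (18,15,cv); (18,17,cv); (19,3,cv); (19,15,cv); (19,16,cv); (20,4,cv); (20,16,cv); (20,17,cv); (21,15,cv); (21,16,cv); (21,17,cv)


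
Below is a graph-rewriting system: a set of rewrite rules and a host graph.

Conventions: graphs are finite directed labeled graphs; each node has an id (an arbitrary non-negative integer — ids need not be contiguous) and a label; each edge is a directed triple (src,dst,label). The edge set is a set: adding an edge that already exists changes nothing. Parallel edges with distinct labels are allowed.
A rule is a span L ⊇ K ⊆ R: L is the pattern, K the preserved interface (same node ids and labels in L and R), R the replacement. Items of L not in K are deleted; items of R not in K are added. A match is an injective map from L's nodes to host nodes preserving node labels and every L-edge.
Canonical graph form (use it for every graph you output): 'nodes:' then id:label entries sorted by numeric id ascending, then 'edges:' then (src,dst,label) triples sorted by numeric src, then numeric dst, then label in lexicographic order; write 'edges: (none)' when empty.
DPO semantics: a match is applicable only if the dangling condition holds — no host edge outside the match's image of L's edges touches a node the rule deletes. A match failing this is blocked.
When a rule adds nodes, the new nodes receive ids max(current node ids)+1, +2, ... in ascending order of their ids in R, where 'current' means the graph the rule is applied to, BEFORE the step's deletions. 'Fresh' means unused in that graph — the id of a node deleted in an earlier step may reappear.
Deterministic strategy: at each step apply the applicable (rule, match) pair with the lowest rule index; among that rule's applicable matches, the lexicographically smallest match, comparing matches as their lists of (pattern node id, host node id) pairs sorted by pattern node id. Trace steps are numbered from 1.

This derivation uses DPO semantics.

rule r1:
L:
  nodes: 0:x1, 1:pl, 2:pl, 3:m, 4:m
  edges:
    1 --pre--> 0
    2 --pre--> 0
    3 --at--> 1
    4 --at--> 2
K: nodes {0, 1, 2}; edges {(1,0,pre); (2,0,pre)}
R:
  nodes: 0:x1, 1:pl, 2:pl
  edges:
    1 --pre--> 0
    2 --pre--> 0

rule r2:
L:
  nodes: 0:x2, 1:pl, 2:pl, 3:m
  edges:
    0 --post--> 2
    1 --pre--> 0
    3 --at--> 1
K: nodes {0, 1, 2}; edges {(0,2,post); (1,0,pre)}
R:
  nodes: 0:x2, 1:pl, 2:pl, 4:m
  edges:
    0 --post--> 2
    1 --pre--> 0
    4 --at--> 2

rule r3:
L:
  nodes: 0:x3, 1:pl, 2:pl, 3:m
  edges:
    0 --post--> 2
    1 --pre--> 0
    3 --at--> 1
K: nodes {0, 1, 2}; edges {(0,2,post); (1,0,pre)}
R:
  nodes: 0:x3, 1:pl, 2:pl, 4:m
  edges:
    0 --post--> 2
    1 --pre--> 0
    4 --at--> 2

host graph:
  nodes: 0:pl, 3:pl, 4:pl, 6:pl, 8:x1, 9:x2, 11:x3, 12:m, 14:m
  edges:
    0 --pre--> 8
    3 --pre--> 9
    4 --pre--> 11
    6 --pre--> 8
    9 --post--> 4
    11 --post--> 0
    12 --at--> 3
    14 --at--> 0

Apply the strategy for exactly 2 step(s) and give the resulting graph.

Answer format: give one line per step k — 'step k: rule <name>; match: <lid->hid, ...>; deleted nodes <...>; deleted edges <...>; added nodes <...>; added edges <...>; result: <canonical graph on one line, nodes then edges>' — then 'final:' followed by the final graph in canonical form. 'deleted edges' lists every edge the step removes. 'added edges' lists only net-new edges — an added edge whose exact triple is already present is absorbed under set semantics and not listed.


step 1: rule r2; match: 0->9, 1->3, 2->4, 3->12; deleted nodes 12; deleted edges (12,3,at); added nodes 15; added edges (15,4,at); result: nodes: 0:pl, 3:pl, 4:pl, 6:pl, 8:x1, 9:x2, 11:x3, 14:m, 15:m edges: (0,8,pre); (3,9,pre); (4,11,pre); (6,8,pre); (9,4,post); (11,0,post); (14,0,at); (15,4,at)
step 2: rule r3; match: 0->11, 1->4, 2->0, 3->15; deleted nodes 15; deleted edges (15,4,at); added nodes 16; added edges (16,0,at); result: nodes: 0:pl, 3:pl, 4:pl, 6:pl, 8:x1, 9:x2, 11:x3, 14:m, 16:m edges: (0,8,pre); (3,9,pre); (4,11,pre); (6,8,pre); (9,4,post); (11,0,post); (14,0,at); (16,0,at)
final:
nodes: 0:pl, 3:pl, 4:pl, 6:pl, 8:x1, 9:x2, 11:x3, 14:m, 16:m
edges: (0,8,pre); (3,9,pre); (4,11,pre); (6,8,pre); (9,4,post); (11,0,post); (14,0,at); (16,0,at)
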